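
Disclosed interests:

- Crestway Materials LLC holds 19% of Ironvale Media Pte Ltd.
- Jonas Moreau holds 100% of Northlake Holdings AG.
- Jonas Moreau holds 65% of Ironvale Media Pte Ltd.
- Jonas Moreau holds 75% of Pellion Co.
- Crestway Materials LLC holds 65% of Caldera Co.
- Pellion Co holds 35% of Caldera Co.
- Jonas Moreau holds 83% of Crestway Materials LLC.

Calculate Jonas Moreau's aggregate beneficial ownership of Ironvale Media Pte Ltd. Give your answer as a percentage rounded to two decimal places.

Jonas reaches Ironvale along 2 paths.
Via Crestway: 83% × 19% = 15.77%.
Direct stake: 65% = 65%.
Total: 15.77% + 65% = 80.77%.

80.77%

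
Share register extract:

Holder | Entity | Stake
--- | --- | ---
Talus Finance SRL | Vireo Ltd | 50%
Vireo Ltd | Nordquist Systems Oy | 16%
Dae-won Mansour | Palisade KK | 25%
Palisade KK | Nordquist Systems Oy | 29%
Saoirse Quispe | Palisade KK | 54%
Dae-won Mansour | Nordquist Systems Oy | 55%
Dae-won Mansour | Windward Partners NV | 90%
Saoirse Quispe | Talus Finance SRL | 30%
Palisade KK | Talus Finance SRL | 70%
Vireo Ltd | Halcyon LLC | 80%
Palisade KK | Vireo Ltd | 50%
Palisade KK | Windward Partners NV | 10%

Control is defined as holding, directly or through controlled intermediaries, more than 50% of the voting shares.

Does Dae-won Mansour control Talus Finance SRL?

Dae-won holds 90% of Windward, so Dae-won controls Windward.
Dae-won holds 55% of Nordquist, so Dae-won controls Nordquist.
Neither Dae-won nor any entity Dae-won controls holds any voting interest in Talus.
So Dae-won does not control Talus.

No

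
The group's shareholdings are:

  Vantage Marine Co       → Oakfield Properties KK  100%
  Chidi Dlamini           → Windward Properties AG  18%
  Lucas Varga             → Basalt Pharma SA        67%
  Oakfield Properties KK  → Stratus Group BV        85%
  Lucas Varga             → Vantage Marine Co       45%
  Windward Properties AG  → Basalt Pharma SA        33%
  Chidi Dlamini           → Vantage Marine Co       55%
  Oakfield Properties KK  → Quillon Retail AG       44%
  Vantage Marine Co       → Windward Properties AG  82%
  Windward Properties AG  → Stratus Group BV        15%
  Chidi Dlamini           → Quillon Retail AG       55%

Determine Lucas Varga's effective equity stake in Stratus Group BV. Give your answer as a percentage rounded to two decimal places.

43.79%

Lucas reaches Stratus along 2 paths.
Via Vantage → Oakfield: 45% × 100% × 85% = 38.25%.
Via Vantage → Windward: 45% × 82% × 15% = 5.535%.
Total: 38.25% + 5.535% = 43.785%.
Rounded: 43.79%.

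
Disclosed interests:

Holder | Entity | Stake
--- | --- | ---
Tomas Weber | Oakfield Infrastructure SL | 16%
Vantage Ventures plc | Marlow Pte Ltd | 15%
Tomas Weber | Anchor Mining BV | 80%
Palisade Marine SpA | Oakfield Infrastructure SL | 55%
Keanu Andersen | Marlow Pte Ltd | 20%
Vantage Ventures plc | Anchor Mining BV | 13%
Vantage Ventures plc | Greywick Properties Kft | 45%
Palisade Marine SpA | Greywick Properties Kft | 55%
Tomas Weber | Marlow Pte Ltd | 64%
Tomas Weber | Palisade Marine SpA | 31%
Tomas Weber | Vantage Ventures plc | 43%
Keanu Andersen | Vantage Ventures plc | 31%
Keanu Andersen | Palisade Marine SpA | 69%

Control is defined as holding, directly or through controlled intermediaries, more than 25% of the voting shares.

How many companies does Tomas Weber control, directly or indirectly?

6

Tomas holds 31% of Palisade, so Tomas controls Palisade.
Tomas holds 43% of Vantage, so Tomas controls Vantage.
Tomas and Vantage together hold 80% + 13% = 93% of Anchor, so Tomas controls Anchor.
Vantage and Palisade together hold 45% + 55% = 100% of Greywick, so Tomas controls Greywick.
Tomas and Palisade together hold 16% + 55% = 71% of Oakfield, so Tomas controls Oakfield.
Vantage and Tomas together hold 15% + 64% = 79% of Marlow, so Tomas controls Marlow.
Tomas controls 6 companies.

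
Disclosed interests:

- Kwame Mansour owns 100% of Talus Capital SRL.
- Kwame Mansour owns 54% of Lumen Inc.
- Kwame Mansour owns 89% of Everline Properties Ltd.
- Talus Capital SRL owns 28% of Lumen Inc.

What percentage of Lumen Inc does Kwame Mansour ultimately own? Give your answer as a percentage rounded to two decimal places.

Kwame reaches Lumen along 2 paths.
Direct stake: 54% = 54%.
Via Talus: 100% × 28% = 28%.
Total: 54% + 28% = 82%.
Rounded: 82.00%.

82.00%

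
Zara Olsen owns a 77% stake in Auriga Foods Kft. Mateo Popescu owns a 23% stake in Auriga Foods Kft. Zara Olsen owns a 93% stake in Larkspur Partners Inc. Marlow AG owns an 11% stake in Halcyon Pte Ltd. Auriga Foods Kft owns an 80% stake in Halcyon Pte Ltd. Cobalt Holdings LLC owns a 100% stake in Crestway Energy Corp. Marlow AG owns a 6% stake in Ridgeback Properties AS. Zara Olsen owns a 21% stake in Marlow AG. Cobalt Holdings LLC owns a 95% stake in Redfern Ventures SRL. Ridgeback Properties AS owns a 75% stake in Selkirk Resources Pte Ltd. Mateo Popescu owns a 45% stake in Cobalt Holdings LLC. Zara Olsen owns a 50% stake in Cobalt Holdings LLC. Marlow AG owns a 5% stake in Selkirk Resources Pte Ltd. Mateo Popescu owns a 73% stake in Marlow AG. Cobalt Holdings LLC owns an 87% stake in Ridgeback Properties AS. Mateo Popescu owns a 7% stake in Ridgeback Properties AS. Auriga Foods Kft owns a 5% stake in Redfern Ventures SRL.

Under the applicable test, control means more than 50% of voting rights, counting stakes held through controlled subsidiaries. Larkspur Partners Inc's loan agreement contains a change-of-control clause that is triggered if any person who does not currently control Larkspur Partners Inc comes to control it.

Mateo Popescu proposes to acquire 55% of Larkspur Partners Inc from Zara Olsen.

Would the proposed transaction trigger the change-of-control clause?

Yes

The purchase adds only to Mateo's holdings (Zara's stake shrinks), so Mateo is the only person who could newly come to control Larkspur.
Mateo holds 73% of Marlow, so Mateo controls Marlow.
Neither Mateo nor any entity Mateo controls holds any voting interest in Larkspur.
So before the transaction, Mateo does not control Larkspur.
After the purchase, Mateo holds 55% of Larkspur directly, and Zara's stake falls to 38%.
Mateo holds 55% of Larkspur, so Mateo controls Larkspur.
Mateo did not control Larkspur before and does after, so the clause is triggered.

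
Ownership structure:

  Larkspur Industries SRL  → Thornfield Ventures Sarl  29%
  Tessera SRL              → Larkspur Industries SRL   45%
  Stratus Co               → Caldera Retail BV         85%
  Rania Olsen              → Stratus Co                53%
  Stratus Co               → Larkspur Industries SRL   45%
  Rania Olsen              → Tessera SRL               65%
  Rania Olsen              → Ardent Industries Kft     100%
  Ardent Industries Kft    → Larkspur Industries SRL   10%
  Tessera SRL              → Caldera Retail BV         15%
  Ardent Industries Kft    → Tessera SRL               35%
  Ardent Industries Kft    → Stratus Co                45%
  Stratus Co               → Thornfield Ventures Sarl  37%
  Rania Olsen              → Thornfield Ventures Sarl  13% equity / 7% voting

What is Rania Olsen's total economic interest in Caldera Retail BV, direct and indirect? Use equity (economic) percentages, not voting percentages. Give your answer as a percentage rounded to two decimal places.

Rania reaches Caldera along 4 paths.
Via Stratus: 53% × 85% = 45.05%.
Via Ardent → Stratus: 100% × 45% × 85% = 38.25%.
Via Ardent → Tessera: 100% × 35% × 15% = 5.25%.
Via Tessera: 65% × 15% = 9.75%.
Total: 45.05% + 38.25% + 5.25% + 9.75% = 98.3%.
Rounded: 98.30%.

98.30%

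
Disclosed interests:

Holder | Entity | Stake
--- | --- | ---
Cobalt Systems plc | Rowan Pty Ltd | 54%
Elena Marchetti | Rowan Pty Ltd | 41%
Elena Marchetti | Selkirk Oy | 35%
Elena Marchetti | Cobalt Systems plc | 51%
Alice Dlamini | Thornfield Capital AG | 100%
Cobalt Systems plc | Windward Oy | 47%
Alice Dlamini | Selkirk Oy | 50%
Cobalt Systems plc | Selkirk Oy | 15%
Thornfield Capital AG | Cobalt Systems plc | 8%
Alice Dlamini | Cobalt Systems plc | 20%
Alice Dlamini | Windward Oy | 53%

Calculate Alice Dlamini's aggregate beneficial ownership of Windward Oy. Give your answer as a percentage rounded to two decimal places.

Alice reaches Windward along 3 paths.
Via Cobalt: 20% × 47% = 9.4%.
Via Thornfield → Cobalt: 100% × 8% × 47% = 3.76%.
Direct stake: 53% = 53%.
Total: 9.4% + 3.76% + 53% = 66.16%.

66.16%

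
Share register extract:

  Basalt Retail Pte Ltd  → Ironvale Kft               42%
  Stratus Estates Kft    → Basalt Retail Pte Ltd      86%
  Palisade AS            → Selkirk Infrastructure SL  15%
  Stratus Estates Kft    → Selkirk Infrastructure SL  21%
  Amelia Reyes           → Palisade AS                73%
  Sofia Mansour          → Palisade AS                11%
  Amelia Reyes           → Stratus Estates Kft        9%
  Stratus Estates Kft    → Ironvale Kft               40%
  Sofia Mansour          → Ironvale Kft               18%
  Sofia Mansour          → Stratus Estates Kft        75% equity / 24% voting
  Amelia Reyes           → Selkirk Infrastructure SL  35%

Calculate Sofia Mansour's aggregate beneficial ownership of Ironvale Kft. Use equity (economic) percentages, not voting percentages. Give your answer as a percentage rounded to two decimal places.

75.09%

Sofia reaches Ironvale along 3 paths.
Direct stake: 18% = 18%.
Via Stratus → Basalt: 75% × 86% × 42% = 27.09%.
Via Stratus: 75% × 40% = 30%.
Total: 18% + 27.09% + 30% = 75.09%.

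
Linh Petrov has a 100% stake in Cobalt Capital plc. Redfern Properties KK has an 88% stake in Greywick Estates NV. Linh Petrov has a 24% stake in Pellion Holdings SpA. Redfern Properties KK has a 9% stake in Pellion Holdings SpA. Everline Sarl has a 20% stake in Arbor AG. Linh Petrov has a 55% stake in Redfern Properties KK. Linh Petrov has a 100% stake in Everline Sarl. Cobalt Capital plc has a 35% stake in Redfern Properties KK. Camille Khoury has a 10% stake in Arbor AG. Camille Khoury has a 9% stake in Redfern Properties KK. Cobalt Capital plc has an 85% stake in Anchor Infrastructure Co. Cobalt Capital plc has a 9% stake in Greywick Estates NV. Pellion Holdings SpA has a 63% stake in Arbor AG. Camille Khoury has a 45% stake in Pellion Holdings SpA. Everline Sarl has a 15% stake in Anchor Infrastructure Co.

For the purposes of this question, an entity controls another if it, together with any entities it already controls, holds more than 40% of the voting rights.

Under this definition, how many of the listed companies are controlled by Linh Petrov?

Linh holds 100% of Cobalt, so Linh controls Cobalt.
Linh holds 100% of Everline, so Linh controls Everline.
Linh and Cobalt together hold 55% + 35% = 90% of Redfern, so Linh controls Redfern.
Cobalt and Everline together hold 85% + 15% = 100% of Anchor, so Linh controls Anchor.
Cobalt and Redfern together hold 9% + 88% = 97% of Greywick, so Linh controls Greywick.
No other company's threshold is met.
Linh controls 5 companies.

5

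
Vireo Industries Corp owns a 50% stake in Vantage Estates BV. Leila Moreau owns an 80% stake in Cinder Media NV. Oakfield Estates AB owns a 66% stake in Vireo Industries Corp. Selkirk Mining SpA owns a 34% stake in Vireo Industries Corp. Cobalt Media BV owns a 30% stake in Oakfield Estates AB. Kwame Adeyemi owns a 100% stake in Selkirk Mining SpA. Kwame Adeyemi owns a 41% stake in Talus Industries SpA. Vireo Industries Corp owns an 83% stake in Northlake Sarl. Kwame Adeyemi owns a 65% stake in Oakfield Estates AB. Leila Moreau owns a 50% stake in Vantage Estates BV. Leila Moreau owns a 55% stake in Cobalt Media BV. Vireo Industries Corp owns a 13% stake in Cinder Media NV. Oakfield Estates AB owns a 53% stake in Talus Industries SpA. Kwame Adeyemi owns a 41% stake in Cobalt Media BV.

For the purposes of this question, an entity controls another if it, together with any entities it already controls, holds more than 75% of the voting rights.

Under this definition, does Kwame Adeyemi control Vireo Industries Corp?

No

Kwame holds 100% of Selkirk, so Kwame controls Selkirk.
In Vireo, Kwame's side holds only 34%, not > 75%.
So Kwame does not control Vireo.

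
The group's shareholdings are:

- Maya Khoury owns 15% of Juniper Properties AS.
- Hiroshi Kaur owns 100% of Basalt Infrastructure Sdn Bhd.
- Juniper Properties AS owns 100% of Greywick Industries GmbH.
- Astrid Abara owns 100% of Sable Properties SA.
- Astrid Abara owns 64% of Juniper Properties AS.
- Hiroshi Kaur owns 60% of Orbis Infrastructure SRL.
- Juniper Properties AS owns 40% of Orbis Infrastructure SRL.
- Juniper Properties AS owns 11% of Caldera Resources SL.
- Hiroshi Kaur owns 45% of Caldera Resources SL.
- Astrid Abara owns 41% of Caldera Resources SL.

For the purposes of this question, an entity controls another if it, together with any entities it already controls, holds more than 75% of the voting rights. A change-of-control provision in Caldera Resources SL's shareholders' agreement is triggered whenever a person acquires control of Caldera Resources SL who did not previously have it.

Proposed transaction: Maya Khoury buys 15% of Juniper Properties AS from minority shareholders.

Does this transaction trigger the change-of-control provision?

No

The purchase changes only Maya's holdings, so Maya is the only person who could newly come to control Caldera.
Maya's largest direct stake is 15% in Juniper, which does not meet the threshold, so Maya controls no company.
Neither Maya nor any entity Maya controls holds any voting interest in Caldera.
So before the transaction, Maya does not control Caldera.
After the purchase, Maya's direct stake in Juniper rises to 15% + 15% = 30%.
Maya's side now holds 30% of Juniper, not > 75%, so Maya still does not control Juniper.
After the transaction, neither Maya nor any entity Maya controls holds a voting interest in Caldera, so Maya still does not control it.
No new person acquires control, so the clause is not triggered.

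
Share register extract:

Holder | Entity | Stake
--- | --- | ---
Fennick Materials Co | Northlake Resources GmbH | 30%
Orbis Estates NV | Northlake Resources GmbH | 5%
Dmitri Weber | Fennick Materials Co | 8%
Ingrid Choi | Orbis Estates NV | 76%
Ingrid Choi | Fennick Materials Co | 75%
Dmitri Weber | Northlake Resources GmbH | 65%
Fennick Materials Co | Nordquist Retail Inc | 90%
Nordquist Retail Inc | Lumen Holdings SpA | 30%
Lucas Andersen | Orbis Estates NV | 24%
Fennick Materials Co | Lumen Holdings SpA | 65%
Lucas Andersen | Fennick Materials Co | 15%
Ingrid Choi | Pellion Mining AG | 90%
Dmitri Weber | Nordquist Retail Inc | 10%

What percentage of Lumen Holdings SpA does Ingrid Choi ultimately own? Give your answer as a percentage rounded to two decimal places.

Ingrid reaches Lumen along 2 paths.
Via Fennick: 75% × 65% = 48.75%.
Via Fennick → Nordquist: 75% × 90% × 30% = 20.25%.
Total: 48.75% + 20.25% = 69%.
Rounded: 69.00%.

69.00%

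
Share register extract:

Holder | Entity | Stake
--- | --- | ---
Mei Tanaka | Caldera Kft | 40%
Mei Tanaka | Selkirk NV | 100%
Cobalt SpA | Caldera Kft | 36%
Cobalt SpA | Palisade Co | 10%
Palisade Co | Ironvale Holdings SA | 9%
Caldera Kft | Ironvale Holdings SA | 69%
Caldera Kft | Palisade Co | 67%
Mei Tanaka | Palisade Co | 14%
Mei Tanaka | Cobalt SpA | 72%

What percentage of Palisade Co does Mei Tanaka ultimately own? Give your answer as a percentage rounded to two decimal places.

Mei reaches Palisade along 4 paths.
Via Cobalt → Caldera: 72% × 36% × 67% = 17.3664%.
Via Caldera: 40% × 67% = 26.8%.
Direct stake: 14% = 14%.
Via Cobalt: 72% × 10% = 7.2%.
Total: 17.3664% + 26.8% + 14% + 7.2% = 65.3664%.
Rounded: 65.37%.

65.37%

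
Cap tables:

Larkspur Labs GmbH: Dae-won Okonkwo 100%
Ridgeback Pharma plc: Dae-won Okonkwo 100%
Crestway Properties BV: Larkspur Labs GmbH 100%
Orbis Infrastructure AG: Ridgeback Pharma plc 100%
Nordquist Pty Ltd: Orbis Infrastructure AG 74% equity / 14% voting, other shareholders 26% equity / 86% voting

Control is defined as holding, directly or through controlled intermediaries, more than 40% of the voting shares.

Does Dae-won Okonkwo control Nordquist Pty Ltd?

No

Dae-won holds 100% of Larkspur, so Dae-won controls Larkspur.
Dae-won holds 100% of Ridgeback, so Dae-won controls Ridgeback.
Larkspur holds 100% of Crestway, so Dae-won controls Crestway.
Ridgeback holds 100% of Orbis, so Dae-won controls Orbis.
In Nordquist, Dae-won's side holds only 14%, not > 40%.
So Dae-won does not control Nordquist.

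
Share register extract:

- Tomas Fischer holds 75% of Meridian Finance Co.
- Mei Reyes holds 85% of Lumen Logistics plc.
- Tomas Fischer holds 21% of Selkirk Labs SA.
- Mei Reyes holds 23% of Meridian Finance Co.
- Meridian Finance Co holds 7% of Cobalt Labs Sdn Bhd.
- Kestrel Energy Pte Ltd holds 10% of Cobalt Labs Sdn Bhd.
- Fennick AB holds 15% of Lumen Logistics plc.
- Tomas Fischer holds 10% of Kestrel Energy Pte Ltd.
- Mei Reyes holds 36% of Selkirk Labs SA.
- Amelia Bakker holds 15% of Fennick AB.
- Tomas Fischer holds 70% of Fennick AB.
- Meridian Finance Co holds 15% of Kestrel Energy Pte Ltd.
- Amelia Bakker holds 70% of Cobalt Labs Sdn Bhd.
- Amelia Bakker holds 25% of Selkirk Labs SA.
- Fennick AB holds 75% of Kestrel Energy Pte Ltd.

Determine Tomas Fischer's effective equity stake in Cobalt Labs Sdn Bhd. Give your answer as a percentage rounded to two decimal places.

Tomas reaches Cobalt along 4 paths.
Via Meridian → Kestrel: 75% × 15% × 10% = 1.125%.
Via Fennick → Kestrel: 70% × 75% × 10% = 5.25%.
Via Kestrel: 10% × 10% = 1%.
Via Meridian: 75% × 7% = 5.25%.
Total: 1.125% + 5.25% + 1% + 5.25% = 12.625%.
Rounded: 12.63%.

12.63%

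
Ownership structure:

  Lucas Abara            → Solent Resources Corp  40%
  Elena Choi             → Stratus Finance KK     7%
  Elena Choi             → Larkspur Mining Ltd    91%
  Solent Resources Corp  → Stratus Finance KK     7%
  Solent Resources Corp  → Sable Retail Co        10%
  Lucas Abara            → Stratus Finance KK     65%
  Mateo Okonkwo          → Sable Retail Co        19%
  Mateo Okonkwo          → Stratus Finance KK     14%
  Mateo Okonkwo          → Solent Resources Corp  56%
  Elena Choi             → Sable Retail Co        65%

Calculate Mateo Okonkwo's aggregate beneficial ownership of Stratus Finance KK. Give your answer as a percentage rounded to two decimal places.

Mateo reaches Stratus along 2 paths.
Via Solent: 56% × 7% = 3.92%.
Direct stake: 14% = 14%.
Total: 3.92% + 14% = 17.92%.

17.92%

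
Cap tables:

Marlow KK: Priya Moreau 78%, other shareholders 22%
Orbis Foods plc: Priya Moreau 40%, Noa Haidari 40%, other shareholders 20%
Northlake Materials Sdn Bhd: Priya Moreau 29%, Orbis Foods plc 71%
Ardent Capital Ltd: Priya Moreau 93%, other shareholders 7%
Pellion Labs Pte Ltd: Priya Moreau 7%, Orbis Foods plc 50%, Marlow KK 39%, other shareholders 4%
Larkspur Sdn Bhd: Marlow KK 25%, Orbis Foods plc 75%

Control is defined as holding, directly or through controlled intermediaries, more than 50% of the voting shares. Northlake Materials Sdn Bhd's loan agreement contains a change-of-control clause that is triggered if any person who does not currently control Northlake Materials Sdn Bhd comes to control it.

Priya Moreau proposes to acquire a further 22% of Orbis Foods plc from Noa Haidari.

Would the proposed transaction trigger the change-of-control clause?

The purchase adds only to Priya's holdings (Noa's stake shrinks), so Priya is the only person who could newly come to control Northlake.
Priya holds 78% of Marlow, so Priya controls Marlow.
Priya holds 93% of Ardent, so Priya controls Ardent.
In Northlake, Priya's side holds only 29%, not > 50%.
So before the transaction, Priya does not control Northlake.
After the purchase, Priya's direct stake in Orbis rises to 40% + 22% = 62%, and Noa's stake falls to 18%.
Priya holds 62% of Orbis, so Priya controls Orbis.
Priya and Orbis together hold 29% + 71% = 100% of Northlake, so Priya controls Northlake.
Priya did not control Northlake before and does after, so the clause is triggered.

Yes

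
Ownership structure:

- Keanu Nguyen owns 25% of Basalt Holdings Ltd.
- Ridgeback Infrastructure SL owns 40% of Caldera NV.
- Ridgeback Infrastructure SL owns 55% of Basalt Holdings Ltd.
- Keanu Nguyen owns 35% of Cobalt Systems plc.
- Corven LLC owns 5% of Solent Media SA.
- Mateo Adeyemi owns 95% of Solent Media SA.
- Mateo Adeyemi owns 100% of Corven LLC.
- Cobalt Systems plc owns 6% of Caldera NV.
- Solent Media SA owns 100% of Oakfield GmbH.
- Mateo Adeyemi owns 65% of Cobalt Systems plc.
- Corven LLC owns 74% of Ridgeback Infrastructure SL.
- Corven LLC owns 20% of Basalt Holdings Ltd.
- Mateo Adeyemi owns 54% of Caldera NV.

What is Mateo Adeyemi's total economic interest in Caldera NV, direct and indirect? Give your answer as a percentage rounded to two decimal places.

Mateo reaches Caldera along 3 paths.
Via Cobalt: 65% × 6% = 3.9%.
Direct stake: 54% = 54%.
Via Corven → Ridgeback: 100% × 74% × 40% = 29.6%.
Total: 3.9% + 54% + 29.6% = 87.5%.
Rounded: 87.50%.

87.50%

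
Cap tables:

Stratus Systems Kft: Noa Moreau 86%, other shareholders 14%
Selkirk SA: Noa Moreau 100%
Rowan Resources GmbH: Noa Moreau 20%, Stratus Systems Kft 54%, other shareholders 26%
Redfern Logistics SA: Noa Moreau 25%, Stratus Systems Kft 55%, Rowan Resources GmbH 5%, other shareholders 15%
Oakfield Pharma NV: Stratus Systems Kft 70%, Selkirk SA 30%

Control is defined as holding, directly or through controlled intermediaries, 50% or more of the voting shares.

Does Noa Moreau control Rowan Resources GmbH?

Noa holds 86% of Stratus, so Noa controls Stratus.
Noa and Stratus together hold 20% + 54% = 74% of Rowan, so Noa controls Rowan.

Yes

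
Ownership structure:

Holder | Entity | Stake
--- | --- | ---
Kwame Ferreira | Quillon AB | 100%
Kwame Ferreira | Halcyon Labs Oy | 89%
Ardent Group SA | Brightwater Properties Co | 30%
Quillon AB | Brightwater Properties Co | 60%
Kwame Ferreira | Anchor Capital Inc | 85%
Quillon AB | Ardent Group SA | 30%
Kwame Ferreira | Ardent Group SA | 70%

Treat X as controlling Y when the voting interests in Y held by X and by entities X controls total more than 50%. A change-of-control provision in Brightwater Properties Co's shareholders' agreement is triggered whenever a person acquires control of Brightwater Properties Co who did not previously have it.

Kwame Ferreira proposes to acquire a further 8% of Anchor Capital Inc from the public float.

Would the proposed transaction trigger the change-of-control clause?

The purchase changes only Kwame's holdings, so Kwame is the only person who could newly come to control Brightwater.
Kwame holds 100% of Quillon, so Kwame controls Quillon.
Kwame and Quillon together hold 70% + 30% = 100% of Ardent, so Kwame controls Ardent.
Quillon and Ardent together hold 60% + 30% = 90% of Brightwater, so Kwame controls Brightwater.
So Kwame already controls Brightwater before the transaction.
After the purchase, Kwame's direct stake in Anchor rises to 85% + 8% = 93%.
Kwame controlled Brightwater already, so this is not a new person acquiring control; every other person's position is unchanged or reduced.
No new person acquires control, so the clause is not triggered.

No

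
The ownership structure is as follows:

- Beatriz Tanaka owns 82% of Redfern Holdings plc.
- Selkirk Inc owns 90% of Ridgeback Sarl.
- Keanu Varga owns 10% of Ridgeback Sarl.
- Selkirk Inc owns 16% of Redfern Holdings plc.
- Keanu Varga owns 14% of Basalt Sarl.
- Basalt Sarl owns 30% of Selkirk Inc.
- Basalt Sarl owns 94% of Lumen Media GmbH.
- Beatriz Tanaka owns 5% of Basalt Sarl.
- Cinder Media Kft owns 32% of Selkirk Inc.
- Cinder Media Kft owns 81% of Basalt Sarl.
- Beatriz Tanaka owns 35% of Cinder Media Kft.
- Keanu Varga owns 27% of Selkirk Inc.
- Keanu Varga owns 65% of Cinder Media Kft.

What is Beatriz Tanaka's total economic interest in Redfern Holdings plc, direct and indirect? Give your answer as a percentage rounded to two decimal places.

85.39%

Beatriz reaches Redfern along 4 paths.
Direct stake: 82% = 82%.
Via Basalt → Selkirk: 5% × 30% × 16% = 0.24%.
Via Cinder → Basalt → Selkirk: 35% × 81% × 30% × 16% = 1.3608%.
Via Cinder → Selkirk: 35% × 32% × 16% = 1.792%.
Total: 82% + 0.24% + 1.3608% + 1.792% = 85.3928%.
Rounded: 85.39%.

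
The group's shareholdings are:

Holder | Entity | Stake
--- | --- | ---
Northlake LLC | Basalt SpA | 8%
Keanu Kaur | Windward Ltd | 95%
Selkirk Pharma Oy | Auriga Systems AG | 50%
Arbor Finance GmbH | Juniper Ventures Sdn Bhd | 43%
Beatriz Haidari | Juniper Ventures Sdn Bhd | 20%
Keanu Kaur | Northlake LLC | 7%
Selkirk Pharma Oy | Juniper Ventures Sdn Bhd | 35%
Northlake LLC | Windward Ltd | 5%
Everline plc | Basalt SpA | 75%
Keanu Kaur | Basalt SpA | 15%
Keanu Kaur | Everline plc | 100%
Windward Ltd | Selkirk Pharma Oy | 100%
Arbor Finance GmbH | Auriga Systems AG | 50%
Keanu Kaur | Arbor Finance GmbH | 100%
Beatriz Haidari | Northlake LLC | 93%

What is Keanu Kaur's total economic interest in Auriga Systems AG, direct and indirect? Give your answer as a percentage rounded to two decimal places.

97.68%

Keanu reaches Auriga along 3 paths.
Via Northlake → Windward → Selkirk: 7% × 5% × 100% × 50% = 0.175%.
Via Windward → Selkirk: 95% × 100% × 50% = 47.5%.
Via Arbor: 100% × 50% = 50%.
Total: 0.175% + 47.5% + 50% = 97.675%.
Rounded: 97.68%.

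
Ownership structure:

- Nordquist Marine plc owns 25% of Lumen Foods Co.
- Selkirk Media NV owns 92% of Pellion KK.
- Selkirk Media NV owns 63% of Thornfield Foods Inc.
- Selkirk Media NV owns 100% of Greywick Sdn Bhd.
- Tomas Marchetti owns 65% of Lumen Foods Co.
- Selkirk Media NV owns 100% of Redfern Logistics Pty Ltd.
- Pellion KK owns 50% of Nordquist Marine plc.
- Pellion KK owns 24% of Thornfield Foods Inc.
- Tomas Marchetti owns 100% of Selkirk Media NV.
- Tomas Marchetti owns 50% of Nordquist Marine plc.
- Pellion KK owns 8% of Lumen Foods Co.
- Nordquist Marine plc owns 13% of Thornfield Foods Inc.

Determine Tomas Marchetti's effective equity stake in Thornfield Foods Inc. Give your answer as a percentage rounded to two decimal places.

97.56%

Tomas reaches Thornfield along 4 paths.
Via Selkirk: 100% × 63% = 63%.
Via Selkirk → Pellion: 100% × 92% × 24% = 22.08%.
Via Nordquist: 50% × 13% = 6.5%.
Via Selkirk → Pellion → Nordquist: 100% × 92% × 50% × 13% = 5.98%.
Total: 63% + 22.08% + 6.5% + 5.98% = 97.56%.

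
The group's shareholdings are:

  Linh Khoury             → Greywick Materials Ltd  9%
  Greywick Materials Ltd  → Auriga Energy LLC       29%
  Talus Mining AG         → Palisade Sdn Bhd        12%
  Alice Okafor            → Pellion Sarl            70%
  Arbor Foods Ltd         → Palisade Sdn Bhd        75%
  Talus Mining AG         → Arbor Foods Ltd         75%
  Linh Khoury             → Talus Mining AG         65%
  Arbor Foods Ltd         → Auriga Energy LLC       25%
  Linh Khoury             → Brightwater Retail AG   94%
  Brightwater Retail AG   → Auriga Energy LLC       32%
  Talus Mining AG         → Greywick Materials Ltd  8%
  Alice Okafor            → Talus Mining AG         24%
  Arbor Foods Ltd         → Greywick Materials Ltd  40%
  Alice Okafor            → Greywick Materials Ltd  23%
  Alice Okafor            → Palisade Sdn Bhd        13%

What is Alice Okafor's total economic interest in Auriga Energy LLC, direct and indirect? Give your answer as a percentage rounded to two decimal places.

13.81%

Alice reaches Auriga along 4 paths.
Via Talus → Arbor: 24% × 75% × 25% = 4.5%.
Via Greywick: 23% × 29% = 6.67%.
Via Talus → Arbor → Greywick: 24% × 75% × 40% × 29% = 2.088%.
Via Talus → Greywick: 24% × 8% × 29% = 0.5568%.
Total: 4.5% + 6.67% + 2.088% + 0.5568% = 13.8148%.
Rounded: 13.81%.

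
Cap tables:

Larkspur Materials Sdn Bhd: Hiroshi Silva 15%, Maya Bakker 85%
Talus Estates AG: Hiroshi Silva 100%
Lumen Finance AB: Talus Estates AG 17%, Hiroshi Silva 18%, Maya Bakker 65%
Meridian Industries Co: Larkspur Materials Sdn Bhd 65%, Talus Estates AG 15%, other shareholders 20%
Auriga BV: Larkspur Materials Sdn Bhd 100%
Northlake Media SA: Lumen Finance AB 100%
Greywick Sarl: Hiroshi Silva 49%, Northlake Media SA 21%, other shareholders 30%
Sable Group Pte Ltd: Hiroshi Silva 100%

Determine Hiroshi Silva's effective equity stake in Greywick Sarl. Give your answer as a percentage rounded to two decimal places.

56.35%

Hiroshi reaches Greywick along 3 paths.
Direct stake: 49% = 49%.
Via Talus → Lumen → Northlake: 100% × 17% × 100% × 21% = 3.57%.
Via Lumen → Northlake: 18% × 100% × 21% = 3.78%.
Total: 49% + 3.57% + 3.78% = 56.35%.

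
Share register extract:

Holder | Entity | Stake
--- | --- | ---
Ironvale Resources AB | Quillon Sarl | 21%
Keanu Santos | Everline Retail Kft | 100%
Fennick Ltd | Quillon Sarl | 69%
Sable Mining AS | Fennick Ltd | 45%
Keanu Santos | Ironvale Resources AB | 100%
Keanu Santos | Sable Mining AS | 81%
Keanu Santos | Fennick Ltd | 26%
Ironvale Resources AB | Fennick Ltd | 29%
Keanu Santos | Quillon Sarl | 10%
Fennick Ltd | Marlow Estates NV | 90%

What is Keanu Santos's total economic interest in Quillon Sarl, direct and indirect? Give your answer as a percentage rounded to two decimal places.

94.10%

Keanu reaches Quillon along 5 paths.
Via Ironvale → Fennick: 100% × 29% × 69% = 20.01%.
Via Fennick: 26% × 69% = 17.94%.
Via Sable → Fennick: 81% × 45% × 69% = 25.1505%.
Direct stake: 10% = 10%.
Via Ironvale: 100% × 21% = 21%.
Total: 20.01% + 17.94% + 25.1505% + 10% + 21% = 94.1005%.
Rounded: 94.10%.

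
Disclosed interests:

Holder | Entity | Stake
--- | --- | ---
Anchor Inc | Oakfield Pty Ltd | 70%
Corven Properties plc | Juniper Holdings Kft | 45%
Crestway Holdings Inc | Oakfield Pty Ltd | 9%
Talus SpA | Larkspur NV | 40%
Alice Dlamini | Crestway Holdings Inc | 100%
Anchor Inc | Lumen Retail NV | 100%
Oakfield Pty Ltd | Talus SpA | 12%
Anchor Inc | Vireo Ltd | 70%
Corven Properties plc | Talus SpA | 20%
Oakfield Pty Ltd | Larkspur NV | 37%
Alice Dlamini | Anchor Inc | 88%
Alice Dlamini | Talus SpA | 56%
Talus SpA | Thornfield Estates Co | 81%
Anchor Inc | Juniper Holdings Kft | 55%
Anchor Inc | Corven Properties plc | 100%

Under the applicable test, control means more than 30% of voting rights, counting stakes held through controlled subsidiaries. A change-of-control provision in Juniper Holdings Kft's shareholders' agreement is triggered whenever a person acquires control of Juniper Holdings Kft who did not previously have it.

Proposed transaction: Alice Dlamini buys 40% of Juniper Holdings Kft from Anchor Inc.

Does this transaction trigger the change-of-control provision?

No

The purchase adds only to Alice's holdings (Anchor's stake shrinks), so Alice is the only person who could newly come to control Juniper.
Alice holds 88% of Anchor, so Alice controls Anchor.
Anchor holds 100% of Corven, so Alice controls Corven.
Anchor and Corven together hold 55% + 45% = 100% of Juniper, so Alice controls Juniper.
So Alice already controls Juniper before the transaction.
After the purchase, Alice holds 40% of Juniper directly, and Anchor's stake falls to 15%.
Alice controlled Juniper already, so this is not a new person acquiring control; every other person's position is unchanged or reduced.
No new person acquires control, so the clause is not triggered.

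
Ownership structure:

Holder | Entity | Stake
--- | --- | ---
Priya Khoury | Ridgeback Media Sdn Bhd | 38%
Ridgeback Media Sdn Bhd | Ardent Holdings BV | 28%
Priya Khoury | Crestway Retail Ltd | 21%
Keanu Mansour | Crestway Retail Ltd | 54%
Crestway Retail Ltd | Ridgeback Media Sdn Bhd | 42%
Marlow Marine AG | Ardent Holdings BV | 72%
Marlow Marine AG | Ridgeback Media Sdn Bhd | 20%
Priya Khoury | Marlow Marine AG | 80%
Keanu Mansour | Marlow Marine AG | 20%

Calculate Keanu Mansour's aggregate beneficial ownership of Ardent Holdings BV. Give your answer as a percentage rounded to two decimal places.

21.87%

Keanu reaches Ardent along 3 paths.
Via Marlow → Ridgeback: 20% × 20% × 28% = 1.12%.
Via Crestway → Ridgeback: 54% × 42% × 28% = 6.3504%.
Via Marlow: 20% × 72% = 14.4%.
Total: 1.12% + 6.3504% + 14.4% = 21.8704%.
Rounded: 21.87%.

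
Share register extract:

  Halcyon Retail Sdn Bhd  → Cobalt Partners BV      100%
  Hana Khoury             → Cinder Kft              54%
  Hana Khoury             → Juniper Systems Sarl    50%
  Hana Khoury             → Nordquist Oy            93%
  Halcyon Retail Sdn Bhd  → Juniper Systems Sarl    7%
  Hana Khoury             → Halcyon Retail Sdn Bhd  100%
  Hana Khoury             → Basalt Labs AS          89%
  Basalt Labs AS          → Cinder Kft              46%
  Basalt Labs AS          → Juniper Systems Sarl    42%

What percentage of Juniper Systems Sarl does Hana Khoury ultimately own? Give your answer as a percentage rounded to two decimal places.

94.38%

Hana reaches Juniper along 3 paths.
Direct stake: 50% = 50%.
Via Basalt: 89% × 42% = 37.38%.
Via Halcyon: 100% × 7% = 7%.
Total: 50% + 37.38% + 7% = 94.38%.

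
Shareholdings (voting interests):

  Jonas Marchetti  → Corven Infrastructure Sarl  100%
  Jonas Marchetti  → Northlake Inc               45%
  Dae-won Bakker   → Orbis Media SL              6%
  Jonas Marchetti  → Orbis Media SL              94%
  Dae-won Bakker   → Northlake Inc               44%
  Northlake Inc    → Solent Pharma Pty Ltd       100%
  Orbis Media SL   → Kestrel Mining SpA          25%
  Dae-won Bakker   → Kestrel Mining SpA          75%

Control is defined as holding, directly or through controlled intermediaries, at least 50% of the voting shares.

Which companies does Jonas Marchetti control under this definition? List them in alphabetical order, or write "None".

Corven Infrastructure Sarl, Orbis Media SL

Jonas holds 94% of Orbis, so Jonas controls Orbis.
Jonas holds 100% of Corven, so Jonas controls Corven.
No other company's threshold is met.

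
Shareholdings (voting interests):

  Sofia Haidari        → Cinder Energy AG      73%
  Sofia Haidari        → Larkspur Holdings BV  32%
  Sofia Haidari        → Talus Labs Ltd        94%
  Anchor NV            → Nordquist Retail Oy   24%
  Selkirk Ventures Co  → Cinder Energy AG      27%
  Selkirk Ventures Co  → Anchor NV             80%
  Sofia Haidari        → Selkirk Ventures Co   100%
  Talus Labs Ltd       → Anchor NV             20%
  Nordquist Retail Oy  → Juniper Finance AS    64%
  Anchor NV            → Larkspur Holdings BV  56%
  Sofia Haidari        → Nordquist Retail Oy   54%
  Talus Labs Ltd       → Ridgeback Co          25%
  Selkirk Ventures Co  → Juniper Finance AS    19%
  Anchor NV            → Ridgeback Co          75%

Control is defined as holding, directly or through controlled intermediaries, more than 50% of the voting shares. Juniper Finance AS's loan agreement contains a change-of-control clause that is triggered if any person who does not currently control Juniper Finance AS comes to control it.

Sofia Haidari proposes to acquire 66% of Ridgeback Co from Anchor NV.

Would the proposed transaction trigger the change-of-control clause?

The purchase adds only to Sofia's holdings (Anchor's stake shrinks), so Sofia is the only person who could newly come to control Juniper.
Sofia holds 100% of Selkirk, so Sofia controls Selkirk.
Sofia holds 94% of Talus, so Sofia controls Talus.
Talus and Selkirk together hold 20% + 80% = 100% of Anchor, so Sofia controls Anchor.
Anchor and Sofia together hold 24% + 54% = 78% of Nordquist, so Sofia controls Nordquist.
Nordquist and Selkirk together hold 64% + 19% = 83% of Juniper, so Sofia controls Juniper.
So Sofia already controls Juniper before the transaction.
After the purchase, Sofia holds 66% of Ridgeback directly, and Anchor's stake falls to 9%.
Sofia controlled Juniper already, so this is not a new person acquiring control; every other person's position is unchanged or reduced.
No new person acquires control, so the clause is not triggered.

No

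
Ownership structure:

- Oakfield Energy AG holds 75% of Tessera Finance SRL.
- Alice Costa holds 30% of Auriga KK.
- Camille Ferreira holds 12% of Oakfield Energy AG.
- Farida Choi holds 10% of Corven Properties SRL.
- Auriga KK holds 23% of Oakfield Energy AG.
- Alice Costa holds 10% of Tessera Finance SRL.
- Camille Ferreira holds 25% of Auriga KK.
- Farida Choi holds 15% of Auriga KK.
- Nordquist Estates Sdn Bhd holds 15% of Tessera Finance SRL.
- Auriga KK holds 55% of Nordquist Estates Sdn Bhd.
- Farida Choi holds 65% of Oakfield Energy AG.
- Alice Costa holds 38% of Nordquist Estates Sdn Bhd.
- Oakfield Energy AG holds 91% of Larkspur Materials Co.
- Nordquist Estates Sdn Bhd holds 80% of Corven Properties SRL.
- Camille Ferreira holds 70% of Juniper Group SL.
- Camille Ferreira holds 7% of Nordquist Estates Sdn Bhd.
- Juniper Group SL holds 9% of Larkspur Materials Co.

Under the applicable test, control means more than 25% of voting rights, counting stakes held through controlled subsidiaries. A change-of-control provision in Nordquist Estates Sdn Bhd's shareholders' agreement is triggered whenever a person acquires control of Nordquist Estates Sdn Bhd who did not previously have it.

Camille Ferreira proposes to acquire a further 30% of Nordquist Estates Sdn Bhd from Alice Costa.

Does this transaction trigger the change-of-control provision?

Yes

The purchase adds only to Camille's holdings (Alice's stake shrinks), so Camille is the only person who could newly come to control Nordquist.
Camille holds 70% of Juniper, so Camille controls Juniper.
In Nordquist, Camille's side holds only 7%, not > 25%.
So before the transaction, Camille does not control Nordquist.
After the purchase, Camille's direct stake in Nordquist rises to 7% + 30% = 37%, and Alice's stake falls to 8%.
Camille holds 37% of Nordquist, so Camille controls Nordquist.
Camille did not control Nordquist before and does after, so the clause is triggered.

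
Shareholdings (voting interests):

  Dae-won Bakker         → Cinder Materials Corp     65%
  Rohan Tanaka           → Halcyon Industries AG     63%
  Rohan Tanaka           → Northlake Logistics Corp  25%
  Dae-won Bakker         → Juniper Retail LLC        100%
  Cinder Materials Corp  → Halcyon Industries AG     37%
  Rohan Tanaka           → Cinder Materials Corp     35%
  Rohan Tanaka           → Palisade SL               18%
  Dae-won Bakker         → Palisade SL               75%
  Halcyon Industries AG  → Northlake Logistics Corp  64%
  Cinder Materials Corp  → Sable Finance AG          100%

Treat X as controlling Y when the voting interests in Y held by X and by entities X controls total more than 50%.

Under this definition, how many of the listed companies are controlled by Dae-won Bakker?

4

Dae-won holds 65% of Cinder, so Dae-won controls Cinder.
Dae-won holds 100% of Juniper, so Dae-won controls Juniper.
Dae-won holds 75% of Palisade, so Dae-won controls Palisade.
Cinder holds 100% of Sable, so Dae-won controls Sable.
No other company's threshold is met.
Dae-won controls 4 companies.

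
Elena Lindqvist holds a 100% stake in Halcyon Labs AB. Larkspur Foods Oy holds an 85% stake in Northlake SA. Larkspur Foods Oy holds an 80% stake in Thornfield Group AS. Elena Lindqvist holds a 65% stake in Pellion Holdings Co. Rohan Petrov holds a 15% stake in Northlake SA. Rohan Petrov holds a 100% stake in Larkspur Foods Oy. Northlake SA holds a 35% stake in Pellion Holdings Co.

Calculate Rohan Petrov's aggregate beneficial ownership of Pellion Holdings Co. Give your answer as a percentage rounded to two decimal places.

35.00%

Rohan reaches Pellion along 2 paths.
Via Northlake: 15% × 35% = 5.25%.
Via Larkspur → Northlake: 100% × 85% × 35% = 29.75%.
Total: 5.25% + 29.75% = 35%.
Rounded: 35.00%.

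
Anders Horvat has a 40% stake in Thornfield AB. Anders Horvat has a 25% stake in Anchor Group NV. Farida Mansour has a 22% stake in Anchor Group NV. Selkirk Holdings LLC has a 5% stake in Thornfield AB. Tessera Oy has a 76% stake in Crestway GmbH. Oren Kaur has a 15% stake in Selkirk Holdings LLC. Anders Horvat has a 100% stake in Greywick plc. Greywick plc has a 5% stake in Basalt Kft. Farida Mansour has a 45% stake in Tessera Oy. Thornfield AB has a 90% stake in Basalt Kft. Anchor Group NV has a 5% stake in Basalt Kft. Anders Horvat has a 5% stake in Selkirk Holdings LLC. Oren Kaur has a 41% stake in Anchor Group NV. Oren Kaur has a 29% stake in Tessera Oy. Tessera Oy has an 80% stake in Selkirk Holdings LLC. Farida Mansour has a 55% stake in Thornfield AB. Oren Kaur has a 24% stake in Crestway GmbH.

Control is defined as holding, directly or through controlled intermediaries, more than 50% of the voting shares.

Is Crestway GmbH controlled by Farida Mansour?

No

Farida holds 55% of Thornfield, so Farida controls Thornfield.
Thornfield holds 90% of Basalt, so Farida controls Basalt.
Neither Farida nor any entity Farida controls holds any voting interest in Crestway.
So Farida does not control Crestway.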